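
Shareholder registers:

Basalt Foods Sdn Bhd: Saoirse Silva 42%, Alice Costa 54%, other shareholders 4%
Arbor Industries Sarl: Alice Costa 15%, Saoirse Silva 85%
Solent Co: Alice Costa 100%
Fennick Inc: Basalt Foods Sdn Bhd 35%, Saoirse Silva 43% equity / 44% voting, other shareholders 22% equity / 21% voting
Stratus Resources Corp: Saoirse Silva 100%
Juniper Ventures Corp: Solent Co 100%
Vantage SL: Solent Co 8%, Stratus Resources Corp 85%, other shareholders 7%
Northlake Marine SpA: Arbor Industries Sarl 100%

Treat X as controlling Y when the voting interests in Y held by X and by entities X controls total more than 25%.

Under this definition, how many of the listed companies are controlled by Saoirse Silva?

Saoirse holds 42% of Basalt, so Saoirse controls Basalt.
Saoirse holds 85% of Arbor, so Saoirse controls Arbor.
Basalt and Saoirse together hold 35% + 44% = 79% of Fennick, so Saoirse controls Fennick.
Saoirse holds 100% of Stratus, so Saoirse controls Stratus.
Stratus holds 85% of Vantage, so Saoirse controls Vantage.
Arbor holds 100% of Northlake, so Saoirse controls Northlake.
No other company's threshold is met.
Saoirse controls 6 companies.

6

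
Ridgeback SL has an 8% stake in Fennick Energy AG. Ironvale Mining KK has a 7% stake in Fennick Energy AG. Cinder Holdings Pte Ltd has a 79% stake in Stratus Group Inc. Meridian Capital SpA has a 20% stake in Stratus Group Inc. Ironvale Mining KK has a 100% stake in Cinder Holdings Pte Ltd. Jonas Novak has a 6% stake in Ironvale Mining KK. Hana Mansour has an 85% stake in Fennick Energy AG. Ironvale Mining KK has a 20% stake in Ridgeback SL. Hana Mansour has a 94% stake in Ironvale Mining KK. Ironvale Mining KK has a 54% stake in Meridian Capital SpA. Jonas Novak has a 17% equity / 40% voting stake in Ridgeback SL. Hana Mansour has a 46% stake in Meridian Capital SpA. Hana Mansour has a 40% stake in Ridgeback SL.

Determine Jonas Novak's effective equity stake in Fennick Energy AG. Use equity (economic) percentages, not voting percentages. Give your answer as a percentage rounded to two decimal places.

1.88%

Jonas reaches Fennick along 3 paths.
Via Ironvale → Ridgeback: 6% × 20% × 8% = 0.096%.
Via Ridgeback: 17% × 8% = 1.36%.
Via Ironvale: 6% × 7% = 0.42%.
Total: 0.096% + 1.36% + 0.42% = 1.876%.
Rounded: 1.88%.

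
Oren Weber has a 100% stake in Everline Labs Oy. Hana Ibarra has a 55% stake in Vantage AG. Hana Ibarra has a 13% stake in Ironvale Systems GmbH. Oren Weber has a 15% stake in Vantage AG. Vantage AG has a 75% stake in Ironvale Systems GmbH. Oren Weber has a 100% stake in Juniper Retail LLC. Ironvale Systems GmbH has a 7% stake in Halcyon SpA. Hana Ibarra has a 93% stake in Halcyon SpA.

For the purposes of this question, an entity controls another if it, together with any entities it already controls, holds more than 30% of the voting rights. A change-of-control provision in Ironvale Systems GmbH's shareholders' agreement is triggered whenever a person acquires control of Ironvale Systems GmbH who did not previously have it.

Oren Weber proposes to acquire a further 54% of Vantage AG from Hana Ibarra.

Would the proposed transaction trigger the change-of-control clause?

The purchase adds only to Oren's holdings (Hana's stake shrinks), so Oren is the only person who could newly come to control Ironvale.
Oren holds 100% of Everline, so Oren controls Everline.
Oren holds 100% of Juniper, so Oren controls Juniper.
Neither Oren nor any entity Oren controls holds any voting interest in Ironvale.
So before the transaction, Oren does not control Ironvale.
After the purchase, Oren's direct stake in Vantage rises to 15% + 54% = 69%, and Hana's stake falls to 1%.
Oren holds 69% of Vantage, so Oren controls Vantage.
Vantage holds 75% of Ironvale, so Oren controls Ironvale.
Oren did not control Ironvale before and does after, so the clause is triggered.

Yes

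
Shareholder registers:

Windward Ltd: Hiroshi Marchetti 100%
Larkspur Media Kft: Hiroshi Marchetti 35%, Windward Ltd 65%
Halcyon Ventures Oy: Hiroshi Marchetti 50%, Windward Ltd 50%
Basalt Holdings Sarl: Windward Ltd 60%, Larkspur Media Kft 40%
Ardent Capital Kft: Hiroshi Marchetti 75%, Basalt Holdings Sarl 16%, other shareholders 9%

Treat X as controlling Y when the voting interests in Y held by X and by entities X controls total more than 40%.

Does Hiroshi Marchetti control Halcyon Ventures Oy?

Hiroshi holds 100% of Windward, so Hiroshi controls Windward.
Hiroshi and Windward together hold 50% + 50% = 100% of Halcyon, so Hiroshi controls Halcyon.

Yes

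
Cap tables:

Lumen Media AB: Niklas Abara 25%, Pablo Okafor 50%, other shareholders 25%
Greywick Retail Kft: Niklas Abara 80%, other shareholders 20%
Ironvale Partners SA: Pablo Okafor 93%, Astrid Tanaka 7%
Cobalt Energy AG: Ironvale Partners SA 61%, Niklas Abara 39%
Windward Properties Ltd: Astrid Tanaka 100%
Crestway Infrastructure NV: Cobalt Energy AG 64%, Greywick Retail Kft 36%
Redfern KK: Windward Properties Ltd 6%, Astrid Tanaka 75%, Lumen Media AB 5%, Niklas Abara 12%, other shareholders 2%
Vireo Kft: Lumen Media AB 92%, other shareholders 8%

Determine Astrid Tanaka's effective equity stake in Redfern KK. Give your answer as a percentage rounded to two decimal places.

Astrid reaches Redfern along 2 paths.
Via Windward: 100% × 6% = 6%.
Direct stake: 75% = 75%.
Total: 6% + 75% = 81%.
Rounded: 81.00%.

81.00%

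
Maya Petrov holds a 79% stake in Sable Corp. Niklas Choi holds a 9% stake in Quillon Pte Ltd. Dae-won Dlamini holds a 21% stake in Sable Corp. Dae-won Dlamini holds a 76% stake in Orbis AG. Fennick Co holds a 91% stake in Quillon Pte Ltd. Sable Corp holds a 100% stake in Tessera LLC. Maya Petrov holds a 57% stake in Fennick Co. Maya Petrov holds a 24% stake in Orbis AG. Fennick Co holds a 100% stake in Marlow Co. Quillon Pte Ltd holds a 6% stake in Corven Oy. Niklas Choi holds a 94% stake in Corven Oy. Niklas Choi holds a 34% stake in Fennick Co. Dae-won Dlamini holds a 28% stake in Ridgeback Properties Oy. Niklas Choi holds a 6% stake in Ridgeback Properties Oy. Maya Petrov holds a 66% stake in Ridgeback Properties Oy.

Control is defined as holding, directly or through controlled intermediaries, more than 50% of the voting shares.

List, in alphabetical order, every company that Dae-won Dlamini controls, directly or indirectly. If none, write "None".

Dae-won holds 76% of Orbis, so Dae-won controls Orbis.
No other company's threshold is met.

Orbis AG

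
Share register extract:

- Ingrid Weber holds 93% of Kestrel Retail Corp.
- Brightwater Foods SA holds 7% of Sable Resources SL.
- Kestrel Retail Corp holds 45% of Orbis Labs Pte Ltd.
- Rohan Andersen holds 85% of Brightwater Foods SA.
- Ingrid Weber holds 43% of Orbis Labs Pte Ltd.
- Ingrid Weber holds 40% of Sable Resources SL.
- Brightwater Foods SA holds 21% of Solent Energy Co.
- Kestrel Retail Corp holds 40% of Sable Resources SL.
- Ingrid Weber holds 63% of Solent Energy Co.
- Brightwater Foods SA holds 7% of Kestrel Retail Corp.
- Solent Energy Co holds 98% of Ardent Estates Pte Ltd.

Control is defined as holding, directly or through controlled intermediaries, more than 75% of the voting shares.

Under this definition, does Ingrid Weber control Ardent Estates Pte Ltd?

Ingrid holds 93% of Kestrel, so Ingrid controls Kestrel.
Kestrel and Ingrid together hold 40% + 40% = 80% of Sable, so Ingrid controls Sable.
Kestrel and Ingrid together hold 45% + 43% = 88% of Orbis, so Ingrid controls Orbis.
Neither Ingrid nor any entity Ingrid controls holds any voting interest in Ardent.
So Ingrid does not control Ardent.

No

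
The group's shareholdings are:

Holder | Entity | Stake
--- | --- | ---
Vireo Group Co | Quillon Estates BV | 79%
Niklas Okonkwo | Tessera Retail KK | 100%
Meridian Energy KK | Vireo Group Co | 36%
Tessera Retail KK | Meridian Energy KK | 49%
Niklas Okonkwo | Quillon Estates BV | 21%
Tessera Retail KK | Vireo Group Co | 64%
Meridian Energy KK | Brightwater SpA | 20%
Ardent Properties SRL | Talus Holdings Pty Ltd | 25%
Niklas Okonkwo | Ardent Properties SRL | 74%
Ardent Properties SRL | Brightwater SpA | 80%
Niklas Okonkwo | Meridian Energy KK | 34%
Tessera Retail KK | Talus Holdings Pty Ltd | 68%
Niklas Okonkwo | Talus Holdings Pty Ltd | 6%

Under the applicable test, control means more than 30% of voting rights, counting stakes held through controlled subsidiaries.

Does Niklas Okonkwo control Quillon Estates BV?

Yes

Niklas holds 100% of Tessera, so Niklas controls Tessera.
Tessera and Niklas together hold 49% + 34% = 83% of Meridian, so Niklas controls Meridian.
Tessera and Meridian together hold 64% + 36% = 100% of Vireo, so Niklas controls Vireo.
Niklas and Vireo together hold 21% + 79% = 100% of Quillon, so Niklas controls Quillon.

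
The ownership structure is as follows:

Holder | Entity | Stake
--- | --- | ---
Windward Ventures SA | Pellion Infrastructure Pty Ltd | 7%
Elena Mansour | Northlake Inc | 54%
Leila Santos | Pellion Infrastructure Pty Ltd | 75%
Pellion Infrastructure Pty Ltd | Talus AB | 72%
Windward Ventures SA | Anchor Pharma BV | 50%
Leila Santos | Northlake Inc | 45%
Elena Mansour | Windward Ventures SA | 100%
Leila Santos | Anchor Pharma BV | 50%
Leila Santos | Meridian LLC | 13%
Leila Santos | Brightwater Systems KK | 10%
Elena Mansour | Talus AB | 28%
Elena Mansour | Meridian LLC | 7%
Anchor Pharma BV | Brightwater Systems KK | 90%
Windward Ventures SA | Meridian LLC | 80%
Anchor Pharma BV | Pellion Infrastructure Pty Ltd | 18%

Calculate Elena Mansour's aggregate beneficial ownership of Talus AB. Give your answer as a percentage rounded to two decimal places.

39.52%

Elena reaches Talus along 3 paths.
Via Windward → Pellion: 100% × 7% × 72% = 5.04%.
Via Windward → Anchor → Pellion: 100% × 50% × 18% × 72% = 6.48%.
Direct stake: 28% = 28%.
Total: 5.04% + 6.48% + 28% = 39.52%.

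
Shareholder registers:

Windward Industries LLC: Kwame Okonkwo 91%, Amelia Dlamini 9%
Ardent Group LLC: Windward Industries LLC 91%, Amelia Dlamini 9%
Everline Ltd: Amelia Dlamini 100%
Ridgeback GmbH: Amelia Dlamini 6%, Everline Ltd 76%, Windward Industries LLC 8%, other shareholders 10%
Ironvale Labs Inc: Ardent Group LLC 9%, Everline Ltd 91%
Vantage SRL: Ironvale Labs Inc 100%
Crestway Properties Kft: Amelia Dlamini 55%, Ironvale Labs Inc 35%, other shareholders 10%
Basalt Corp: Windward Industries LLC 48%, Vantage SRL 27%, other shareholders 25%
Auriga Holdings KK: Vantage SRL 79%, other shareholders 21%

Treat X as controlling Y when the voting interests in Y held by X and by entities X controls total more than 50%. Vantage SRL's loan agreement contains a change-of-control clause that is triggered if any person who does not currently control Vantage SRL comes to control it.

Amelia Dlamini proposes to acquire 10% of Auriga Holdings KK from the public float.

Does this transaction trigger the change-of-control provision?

No

The purchase changes only Amelia's holdings, so Amelia is the only person who could newly come to control Vantage.
Amelia holds 100% of Everline, so Amelia controls Everline.
Everline holds 91% of Ironvale, so Amelia controls Ironvale.
Ironvale holds 100% of Vantage, so Amelia controls Vantage.
So Amelia already controls Vantage before the transaction.
After the purchase, Amelia holds 10% of Auriga directly.
Amelia controlled Vantage already, so this is not a new person acquiring control; every other person's position is unchanged or reduced.
No new person acquires control, so the clause is not triggered.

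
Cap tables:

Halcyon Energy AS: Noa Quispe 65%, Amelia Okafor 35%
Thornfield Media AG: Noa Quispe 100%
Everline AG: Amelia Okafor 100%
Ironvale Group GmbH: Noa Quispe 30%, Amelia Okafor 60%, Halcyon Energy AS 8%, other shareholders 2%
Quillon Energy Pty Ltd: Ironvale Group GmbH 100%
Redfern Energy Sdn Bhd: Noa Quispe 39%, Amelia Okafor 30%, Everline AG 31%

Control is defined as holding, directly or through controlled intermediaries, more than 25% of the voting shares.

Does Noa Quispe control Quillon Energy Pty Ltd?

Yes

Noa holds 65% of Halcyon, so Noa controls Halcyon.
Noa and Halcyon together hold 30% + 8% = 38% of Ironvale, so Noa controls Ironvale.
Ironvale holds 100% of Quillon, so Noa controls Quillon.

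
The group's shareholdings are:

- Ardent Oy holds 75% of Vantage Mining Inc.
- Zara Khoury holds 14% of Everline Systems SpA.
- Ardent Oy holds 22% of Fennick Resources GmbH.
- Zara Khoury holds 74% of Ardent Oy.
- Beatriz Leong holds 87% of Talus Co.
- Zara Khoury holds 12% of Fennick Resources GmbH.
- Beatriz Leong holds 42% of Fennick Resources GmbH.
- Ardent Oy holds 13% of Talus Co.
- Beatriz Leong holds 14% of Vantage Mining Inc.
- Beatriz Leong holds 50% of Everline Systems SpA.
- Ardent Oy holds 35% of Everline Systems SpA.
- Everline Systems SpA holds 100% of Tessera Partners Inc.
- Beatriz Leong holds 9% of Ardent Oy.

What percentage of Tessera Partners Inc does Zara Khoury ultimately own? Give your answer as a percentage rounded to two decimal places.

Zara reaches Tessera along 2 paths.
Via Everline: 14% × 100% = 14%.
Via Ardent → Everline: 74% × 35% × 100% = 25.9%.
Total: 14% + 25.9% = 39.9%.
Rounded: 39.90%.

39.90%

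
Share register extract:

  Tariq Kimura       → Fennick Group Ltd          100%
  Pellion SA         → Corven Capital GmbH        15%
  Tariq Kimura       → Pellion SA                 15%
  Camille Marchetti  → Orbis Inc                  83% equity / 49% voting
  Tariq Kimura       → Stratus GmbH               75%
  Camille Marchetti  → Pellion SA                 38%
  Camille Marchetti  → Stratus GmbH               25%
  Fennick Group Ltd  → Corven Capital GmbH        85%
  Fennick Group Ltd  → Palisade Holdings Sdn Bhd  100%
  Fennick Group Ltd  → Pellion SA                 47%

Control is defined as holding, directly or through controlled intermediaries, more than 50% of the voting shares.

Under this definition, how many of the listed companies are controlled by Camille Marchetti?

0

Camille's largest direct stake is 49% in Orbis, which does not meet the threshold.
Camille controls 0 companies.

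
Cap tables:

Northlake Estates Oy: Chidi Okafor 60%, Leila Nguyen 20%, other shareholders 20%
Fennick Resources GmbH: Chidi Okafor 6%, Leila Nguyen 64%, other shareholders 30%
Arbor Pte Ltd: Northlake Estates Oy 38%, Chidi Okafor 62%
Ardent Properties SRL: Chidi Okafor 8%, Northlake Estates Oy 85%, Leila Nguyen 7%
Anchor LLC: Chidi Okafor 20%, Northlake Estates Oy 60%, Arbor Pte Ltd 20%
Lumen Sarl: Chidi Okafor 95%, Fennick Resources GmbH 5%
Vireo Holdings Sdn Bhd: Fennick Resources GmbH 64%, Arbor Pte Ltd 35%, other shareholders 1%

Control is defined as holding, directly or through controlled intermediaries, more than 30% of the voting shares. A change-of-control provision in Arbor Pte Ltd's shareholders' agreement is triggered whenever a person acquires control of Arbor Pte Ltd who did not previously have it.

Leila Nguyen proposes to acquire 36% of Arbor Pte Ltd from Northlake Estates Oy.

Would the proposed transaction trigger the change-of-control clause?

The purchase adds only to Leila's holdings (Northlake's stake shrinks), so Leila is the only person who could newly come to control Arbor.
Leila holds 64% of Fennick, so Leila controls Fennick.
Fennick holds 64% of Vireo, so Leila controls Vireo.
Neither Leila nor any entity Leila controls holds any voting interest in Arbor.
So before the transaction, Leila does not control Arbor.
After the purchase, Leila holds 36% of Arbor directly, and Northlake's stake falls to 2%.
Leila holds 36% of Arbor, so Leila controls Arbor.
Leila did not control Arbor before and does after, so the clause is triggered.

Yes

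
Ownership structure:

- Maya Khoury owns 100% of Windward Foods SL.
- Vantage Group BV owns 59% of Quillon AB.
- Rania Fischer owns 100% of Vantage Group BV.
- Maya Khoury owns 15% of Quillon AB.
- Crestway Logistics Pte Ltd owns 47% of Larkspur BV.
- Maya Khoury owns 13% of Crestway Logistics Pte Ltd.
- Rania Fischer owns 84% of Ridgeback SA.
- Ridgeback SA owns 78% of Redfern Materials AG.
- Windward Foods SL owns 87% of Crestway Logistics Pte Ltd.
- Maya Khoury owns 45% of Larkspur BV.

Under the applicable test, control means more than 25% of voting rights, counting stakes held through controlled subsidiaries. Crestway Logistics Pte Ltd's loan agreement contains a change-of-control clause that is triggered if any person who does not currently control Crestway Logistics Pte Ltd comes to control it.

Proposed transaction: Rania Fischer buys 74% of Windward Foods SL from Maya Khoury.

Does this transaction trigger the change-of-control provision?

Yes

The purchase adds only to Rania's holdings (Maya's stake shrinks), so Rania is the only person who could newly come to control Crestway.
Rania holds 100% of Vantage, so Rania controls Vantage.
Rania holds 84% of Ridgeback, so Rania controls Ridgeback.
Vantage holds 59% of Quillon, so Rania controls Quillon.
Ridgeback holds 78% of Redfern, so Rania controls Redfern.
Neither Rania nor any entity Rania controls holds any voting interest in Crestway.
So before the transaction, Rania does not control Crestway.
After the purchase, Rania holds 74% of Windward directly, and Maya's stake falls to 26%.
Rania holds 74% of Windward, so Rania controls Windward.
Windward holds 87% of Crestway, so Rania controls Crestway.
Rania did not control Crestway before and does after, so the clause is triggered.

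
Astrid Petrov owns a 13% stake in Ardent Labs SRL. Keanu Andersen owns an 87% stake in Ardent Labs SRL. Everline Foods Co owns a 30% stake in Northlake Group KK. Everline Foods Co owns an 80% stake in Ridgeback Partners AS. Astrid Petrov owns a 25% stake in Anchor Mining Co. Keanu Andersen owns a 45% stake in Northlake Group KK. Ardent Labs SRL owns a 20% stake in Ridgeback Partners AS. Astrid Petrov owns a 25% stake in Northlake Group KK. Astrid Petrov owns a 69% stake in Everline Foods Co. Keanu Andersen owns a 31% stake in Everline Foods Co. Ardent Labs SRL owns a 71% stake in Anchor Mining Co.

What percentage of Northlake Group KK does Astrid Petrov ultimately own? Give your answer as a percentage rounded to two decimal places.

Astrid reaches Northlake along 2 paths.
Via Everline: 69% × 30% = 20.7%.
Direct stake: 25% = 25%.
Total: 20.7% + 25% = 45.7%.
Rounded: 45.70%.

45.70%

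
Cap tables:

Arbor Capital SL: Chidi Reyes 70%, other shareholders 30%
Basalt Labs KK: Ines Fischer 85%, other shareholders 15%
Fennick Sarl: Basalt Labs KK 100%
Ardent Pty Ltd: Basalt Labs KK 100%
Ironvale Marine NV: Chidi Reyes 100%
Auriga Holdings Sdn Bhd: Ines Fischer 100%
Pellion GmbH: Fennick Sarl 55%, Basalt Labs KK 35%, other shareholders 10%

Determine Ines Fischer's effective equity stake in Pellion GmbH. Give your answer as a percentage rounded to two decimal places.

Ines reaches Pellion along 2 paths.
Via Basalt → Fennick: 85% × 100% × 55% = 46.75%.
Via Basalt: 85% × 35% = 29.75%.
Total: 46.75% + 29.75% = 76.5%.
Rounded: 76.50%.

76.50%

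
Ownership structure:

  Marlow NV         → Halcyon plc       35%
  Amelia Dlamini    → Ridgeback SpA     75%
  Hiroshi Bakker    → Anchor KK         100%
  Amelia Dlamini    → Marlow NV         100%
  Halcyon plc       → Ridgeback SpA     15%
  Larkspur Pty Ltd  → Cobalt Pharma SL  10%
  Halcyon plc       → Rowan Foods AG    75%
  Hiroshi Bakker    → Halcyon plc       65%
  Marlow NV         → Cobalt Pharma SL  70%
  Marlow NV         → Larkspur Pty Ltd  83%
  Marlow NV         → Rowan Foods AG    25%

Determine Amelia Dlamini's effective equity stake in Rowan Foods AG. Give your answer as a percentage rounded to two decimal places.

51.25%

Amelia reaches Rowan along 2 paths.
Via Marlow → Halcyon: 100% × 35% × 75% = 26.25%.
Via Marlow: 100% × 25% = 25%.
Total: 26.25% + 25% = 51.25%.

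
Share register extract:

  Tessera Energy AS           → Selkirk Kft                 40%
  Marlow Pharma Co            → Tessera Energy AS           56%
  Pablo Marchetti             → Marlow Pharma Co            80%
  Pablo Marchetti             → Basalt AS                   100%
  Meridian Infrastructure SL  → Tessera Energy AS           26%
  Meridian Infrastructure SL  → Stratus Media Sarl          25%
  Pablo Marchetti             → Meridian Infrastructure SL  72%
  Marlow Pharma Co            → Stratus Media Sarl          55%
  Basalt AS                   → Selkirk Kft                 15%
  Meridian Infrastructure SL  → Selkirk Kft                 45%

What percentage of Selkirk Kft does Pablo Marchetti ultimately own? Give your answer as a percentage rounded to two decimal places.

72.81%

Pablo reaches Selkirk along 4 paths.
Via Meridian: 72% × 45% = 32.4%.
Via Basalt: 100% × 15% = 15%.
Via Marlow → Tessera: 80% × 56% × 40% = 17.92%.
Via Meridian → Tessera: 72% × 26% × 40% = 7.488%.
Total: 32.4% + 15% + 17.92% + 7.488% = 72.808%.
Rounded: 72.81%.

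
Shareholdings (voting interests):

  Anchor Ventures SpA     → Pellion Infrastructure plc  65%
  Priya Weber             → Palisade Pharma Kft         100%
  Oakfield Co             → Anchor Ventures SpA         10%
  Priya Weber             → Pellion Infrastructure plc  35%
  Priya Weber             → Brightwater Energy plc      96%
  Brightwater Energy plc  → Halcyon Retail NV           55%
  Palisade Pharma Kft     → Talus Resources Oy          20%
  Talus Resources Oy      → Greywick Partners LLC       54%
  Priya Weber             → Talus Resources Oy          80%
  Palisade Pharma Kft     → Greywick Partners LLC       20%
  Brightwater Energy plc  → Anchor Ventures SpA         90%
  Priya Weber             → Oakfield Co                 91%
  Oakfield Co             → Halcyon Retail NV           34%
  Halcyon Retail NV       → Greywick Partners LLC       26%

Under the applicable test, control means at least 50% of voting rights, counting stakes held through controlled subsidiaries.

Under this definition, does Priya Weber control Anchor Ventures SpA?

Yes

Priya holds 96% of Brightwater, so Priya controls Brightwater.
Priya holds 91% of Oakfield, so Priya controls Oakfield.
Oakfield and Brightwater together hold 10% + 90% = 100% of Anchor, so Priya controls Anchor.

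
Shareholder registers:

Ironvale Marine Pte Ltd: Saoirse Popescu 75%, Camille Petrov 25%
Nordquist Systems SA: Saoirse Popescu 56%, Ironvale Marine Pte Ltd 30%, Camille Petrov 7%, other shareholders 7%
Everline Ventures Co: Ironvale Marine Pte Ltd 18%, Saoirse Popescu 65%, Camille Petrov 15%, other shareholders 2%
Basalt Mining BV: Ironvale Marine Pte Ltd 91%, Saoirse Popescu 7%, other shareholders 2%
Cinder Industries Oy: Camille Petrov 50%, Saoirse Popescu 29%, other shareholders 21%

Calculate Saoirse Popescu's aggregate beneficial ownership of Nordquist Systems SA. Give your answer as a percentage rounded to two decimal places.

78.50%

Saoirse reaches Nordquist along 2 paths.
Direct stake: 56% = 56%.
Via Ironvale: 75% × 30% = 22.5%.
Total: 56% + 22.5% = 78.5%.
Rounded: 78.50%.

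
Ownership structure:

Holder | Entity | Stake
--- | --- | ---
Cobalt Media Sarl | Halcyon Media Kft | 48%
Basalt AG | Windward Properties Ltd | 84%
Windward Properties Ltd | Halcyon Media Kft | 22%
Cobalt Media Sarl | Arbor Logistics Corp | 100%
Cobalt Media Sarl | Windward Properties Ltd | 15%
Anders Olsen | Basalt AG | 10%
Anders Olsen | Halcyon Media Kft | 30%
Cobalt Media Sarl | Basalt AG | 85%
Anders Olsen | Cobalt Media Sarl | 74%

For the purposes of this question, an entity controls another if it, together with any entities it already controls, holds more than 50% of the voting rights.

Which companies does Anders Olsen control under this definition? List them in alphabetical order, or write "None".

Anders holds 74% of Cobalt, so Anders controls Cobalt.
Anders and Cobalt together hold 10% + 85% = 95% of Basalt, so Anders controls Basalt.
Cobalt and Basalt together hold 15% + 84% = 99% of Windward, so Anders controls Windward.
Cobalt holds 100% of Arbor, so Anders controls Arbor.
Anders and Cobalt and Windward together hold 30% + 48% + 22% = 100% of Halcyon, so Anders controls Halcyon.

Arbor Logistics Corp, Basalt AG, Cobalt Media Sarl, Halcyon Media Kft, Windward Properties Ltd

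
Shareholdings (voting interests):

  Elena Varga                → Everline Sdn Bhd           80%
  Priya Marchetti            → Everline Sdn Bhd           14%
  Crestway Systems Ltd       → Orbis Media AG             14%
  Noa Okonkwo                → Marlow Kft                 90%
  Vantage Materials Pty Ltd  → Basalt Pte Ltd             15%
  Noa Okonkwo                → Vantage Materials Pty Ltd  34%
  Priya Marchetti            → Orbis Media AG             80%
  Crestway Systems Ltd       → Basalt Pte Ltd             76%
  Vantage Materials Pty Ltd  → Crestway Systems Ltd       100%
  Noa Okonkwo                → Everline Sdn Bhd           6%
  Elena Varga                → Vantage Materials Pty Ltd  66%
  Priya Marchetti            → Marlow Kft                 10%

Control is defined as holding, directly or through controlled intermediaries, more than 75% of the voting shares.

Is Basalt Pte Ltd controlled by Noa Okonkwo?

Noa holds 90% of Marlow, so Noa controls Marlow.
Neither Noa nor any entity Noa controls holds any voting interest in Basalt.
So Noa does not control Basalt.

No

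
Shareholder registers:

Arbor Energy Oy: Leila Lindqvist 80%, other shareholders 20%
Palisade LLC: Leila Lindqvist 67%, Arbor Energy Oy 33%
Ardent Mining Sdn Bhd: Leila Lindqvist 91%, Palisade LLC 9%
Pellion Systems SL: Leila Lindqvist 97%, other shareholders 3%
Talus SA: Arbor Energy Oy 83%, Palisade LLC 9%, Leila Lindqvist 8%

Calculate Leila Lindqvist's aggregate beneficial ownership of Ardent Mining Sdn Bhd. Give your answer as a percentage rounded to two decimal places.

99.41%

Leila reaches Ardent along 3 paths.
Direct stake: 91% = 91%.
Via Palisade: 67% × 9% = 6.03%.
Via Arbor → Palisade: 80% × 33% × 9% = 2.376%.
Total: 91% + 6.03% + 2.376% = 99.406%.
Rounded: 99.41%.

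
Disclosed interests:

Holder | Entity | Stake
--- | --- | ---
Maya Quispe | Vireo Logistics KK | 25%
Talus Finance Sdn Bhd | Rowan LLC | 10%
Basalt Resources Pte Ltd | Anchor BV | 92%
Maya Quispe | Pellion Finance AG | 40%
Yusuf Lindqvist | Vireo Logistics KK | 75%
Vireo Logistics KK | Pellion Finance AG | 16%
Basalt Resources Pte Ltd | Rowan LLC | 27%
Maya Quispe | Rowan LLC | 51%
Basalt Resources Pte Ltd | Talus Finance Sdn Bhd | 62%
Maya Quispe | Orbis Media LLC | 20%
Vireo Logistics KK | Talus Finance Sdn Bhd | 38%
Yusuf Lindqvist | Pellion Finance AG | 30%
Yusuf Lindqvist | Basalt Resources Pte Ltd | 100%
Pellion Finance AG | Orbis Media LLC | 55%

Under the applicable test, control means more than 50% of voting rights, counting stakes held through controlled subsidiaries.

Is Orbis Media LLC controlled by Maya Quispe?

No

Maya holds 51% of Rowan, so Maya controls Rowan.
In Orbis, Maya's side holds only 20%, not > 50%.
So Maya does not control Orbis.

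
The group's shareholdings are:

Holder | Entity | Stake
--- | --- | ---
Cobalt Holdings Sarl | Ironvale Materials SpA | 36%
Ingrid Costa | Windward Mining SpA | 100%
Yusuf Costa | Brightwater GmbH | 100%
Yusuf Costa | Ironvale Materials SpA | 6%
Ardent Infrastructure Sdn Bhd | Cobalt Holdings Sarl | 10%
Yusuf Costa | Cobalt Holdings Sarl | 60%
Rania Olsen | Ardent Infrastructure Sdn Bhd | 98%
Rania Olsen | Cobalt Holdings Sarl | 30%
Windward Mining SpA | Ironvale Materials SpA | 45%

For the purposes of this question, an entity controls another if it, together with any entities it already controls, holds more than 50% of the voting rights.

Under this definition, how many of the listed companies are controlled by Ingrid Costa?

Ingrid holds 100% of Windward, so Ingrid controls Windward.
No other company's threshold is met.
Ingrid controls 1 company.

1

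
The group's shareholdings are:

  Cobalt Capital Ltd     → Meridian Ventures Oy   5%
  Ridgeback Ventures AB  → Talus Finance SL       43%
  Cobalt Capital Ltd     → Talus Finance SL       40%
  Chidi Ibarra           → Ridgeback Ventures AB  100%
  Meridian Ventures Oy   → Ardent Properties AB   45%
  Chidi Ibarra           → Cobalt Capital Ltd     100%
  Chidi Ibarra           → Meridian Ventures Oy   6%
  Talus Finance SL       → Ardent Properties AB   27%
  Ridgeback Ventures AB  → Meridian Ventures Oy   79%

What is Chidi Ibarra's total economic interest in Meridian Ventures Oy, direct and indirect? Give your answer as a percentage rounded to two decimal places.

90.00%

Chidi reaches Meridian along 3 paths.
Direct stake: 6% = 6%.
Via Ridgeback: 100% × 79% = 79%.
Via Cobalt: 100% × 5% = 5%.
Total: 6% + 79% + 5% = 90%.
Rounded: 90.00%.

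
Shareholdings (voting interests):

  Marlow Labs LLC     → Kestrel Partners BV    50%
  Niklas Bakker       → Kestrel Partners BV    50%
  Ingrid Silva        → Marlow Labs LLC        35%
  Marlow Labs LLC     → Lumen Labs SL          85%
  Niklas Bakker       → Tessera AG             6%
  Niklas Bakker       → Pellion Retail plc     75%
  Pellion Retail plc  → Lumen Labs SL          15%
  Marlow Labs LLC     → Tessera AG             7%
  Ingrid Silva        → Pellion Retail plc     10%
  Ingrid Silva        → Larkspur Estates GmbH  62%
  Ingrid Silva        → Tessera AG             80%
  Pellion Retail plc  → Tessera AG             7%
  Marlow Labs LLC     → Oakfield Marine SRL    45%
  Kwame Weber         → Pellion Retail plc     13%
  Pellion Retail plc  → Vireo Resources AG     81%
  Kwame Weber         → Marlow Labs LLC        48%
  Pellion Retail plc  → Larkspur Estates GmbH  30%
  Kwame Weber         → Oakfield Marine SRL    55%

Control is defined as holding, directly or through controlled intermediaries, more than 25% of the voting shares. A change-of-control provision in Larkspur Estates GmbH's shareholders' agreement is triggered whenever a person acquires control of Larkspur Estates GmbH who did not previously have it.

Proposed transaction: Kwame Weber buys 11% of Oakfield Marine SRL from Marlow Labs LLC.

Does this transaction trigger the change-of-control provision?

The purchase adds only to Kwame's holdings (Marlow's stake shrinks), so Kwame is the only person who could newly come to control Larkspur.
Kwame holds 48% of Marlow, so Kwame controls Marlow.
Marlow holds 50% of Kestrel, so Kwame controls Kestrel.
Marlow and Kwame together hold 45% + 55% = 100% of Oakfield, so Kwame controls Oakfield.
Marlow holds 85% of Lumen, so Kwame controls Lumen.
Neither Kwame nor any entity Kwame controls holds any voting interest in Larkspur.
So before the transaction, Kwame does not control Larkspur.
After the purchase, Kwame's direct stake in Oakfield rises to 55% + 11% = 66%, and Marlow's stake falls to 34%.
Marlow and Kwame together hold 34% + 66% = 100% of Oakfield, so Kwame controls Oakfield.
After the transaction, neither Kwame nor any entity Kwame controls holds a voting interest in Larkspur, so Kwame still does not control it.
No new person acquires control, so the clause is not triggered.

No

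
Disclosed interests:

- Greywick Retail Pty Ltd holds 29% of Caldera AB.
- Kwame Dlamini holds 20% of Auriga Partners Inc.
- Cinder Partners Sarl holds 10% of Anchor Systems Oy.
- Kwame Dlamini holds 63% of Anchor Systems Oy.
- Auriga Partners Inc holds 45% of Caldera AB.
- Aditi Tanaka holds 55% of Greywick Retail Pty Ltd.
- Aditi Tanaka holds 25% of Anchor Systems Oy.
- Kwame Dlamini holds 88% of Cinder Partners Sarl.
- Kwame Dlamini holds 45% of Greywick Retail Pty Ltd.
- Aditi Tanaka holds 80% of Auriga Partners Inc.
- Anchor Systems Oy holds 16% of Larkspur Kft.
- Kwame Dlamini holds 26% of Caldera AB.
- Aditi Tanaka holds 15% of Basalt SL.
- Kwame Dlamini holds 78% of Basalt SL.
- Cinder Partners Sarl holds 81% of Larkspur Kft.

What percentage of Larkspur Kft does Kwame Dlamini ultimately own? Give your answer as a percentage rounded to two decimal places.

Kwame reaches Larkspur along 3 paths.
Via Cinder: 88% × 81% = 71.28%.
Via Anchor: 63% × 16% = 10.08%.
Via Cinder → Anchor: 88% × 10% × 16% = 1.408%.
Total: 71.28% + 10.08% + 1.408% = 82.768%.
Rounded: 82.77%.

82.77%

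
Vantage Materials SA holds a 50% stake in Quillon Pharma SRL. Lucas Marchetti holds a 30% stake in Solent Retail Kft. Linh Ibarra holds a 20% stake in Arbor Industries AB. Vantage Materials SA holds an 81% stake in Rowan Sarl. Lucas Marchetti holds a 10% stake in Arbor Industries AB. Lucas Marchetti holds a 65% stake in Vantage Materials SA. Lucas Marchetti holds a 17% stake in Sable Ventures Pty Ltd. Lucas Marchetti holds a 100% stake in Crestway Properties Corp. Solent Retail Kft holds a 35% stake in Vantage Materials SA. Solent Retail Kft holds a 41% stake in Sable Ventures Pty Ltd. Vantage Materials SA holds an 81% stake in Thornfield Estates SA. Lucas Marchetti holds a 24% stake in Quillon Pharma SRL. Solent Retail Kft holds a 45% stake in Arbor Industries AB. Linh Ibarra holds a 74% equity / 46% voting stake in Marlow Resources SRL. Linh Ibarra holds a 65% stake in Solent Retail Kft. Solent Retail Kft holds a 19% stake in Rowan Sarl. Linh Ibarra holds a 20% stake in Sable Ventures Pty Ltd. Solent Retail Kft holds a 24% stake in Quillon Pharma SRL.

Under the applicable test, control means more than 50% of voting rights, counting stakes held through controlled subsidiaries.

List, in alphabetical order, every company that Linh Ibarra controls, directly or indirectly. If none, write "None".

Arbor Industries AB, Sable Ventures Pty Ltd, Solent Retail Kft

Linh holds 65% of Solent, so Linh controls Solent.
Solent and Linh together hold 45% + 20% = 65% of Arbor, so Linh controls Arbor.
Solent and Linh together hold 41% + 20% = 61% of Sable, so Linh controls Sable.
No other company's threshold is met.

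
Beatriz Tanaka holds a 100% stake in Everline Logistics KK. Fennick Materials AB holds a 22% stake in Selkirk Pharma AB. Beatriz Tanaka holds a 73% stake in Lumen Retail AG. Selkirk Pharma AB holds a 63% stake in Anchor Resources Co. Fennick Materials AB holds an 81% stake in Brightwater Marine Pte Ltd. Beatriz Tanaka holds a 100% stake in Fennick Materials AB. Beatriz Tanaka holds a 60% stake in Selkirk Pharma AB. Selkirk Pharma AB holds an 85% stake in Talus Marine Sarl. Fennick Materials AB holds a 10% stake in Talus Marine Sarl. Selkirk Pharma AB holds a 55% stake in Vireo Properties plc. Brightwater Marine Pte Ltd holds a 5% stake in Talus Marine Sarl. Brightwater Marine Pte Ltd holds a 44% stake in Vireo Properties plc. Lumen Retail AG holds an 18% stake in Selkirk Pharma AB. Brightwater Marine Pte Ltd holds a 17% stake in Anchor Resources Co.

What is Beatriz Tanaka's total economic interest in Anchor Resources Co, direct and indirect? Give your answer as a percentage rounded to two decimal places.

73.71%

Beatriz reaches Anchor along 4 paths.
Via Fennick → Brightwater: 100% × 81% × 17% = 13.77%.
Via Fennick → Selkirk: 100% × 22% × 63% = 13.86%.
Via Selkirk: 60% × 63% = 37.8%.
Via Lumen → Selkirk: 73% × 18% × 63% = 8.2782%.
Total: 13.77% + 13.86% + 37.8% + 8.2782% = 73.7082%.
Rounded: 73.71%.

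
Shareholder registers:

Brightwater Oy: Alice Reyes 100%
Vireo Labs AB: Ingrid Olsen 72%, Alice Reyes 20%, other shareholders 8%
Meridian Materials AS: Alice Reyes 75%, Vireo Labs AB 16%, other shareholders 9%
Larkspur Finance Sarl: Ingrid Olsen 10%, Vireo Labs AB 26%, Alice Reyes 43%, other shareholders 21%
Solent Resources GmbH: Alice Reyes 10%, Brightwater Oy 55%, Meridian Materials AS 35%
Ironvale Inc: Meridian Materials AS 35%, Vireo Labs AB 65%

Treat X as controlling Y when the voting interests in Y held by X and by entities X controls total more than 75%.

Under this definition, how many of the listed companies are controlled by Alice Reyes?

Alice holds 100% of Brightwater, so Alice controls Brightwater.
No other company's threshold is met.
Alice controls 1 company.

1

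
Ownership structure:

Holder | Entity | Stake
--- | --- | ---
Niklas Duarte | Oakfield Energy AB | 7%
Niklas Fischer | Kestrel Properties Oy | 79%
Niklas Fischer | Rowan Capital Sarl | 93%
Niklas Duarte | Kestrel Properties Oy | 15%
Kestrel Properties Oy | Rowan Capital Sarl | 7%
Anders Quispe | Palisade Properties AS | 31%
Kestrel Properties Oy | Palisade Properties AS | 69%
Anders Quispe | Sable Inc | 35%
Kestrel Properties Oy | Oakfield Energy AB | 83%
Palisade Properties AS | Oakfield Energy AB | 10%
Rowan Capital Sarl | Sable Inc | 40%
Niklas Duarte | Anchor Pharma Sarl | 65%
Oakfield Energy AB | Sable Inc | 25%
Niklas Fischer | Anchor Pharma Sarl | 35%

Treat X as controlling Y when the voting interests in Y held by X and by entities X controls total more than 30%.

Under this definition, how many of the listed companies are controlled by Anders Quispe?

Anders holds 31% of Palisade, so Anders controls Palisade.
Anders holds 35% of Sable, so Anders controls Sable.
No other company's threshold is met.
Anders controls 2 companies.

2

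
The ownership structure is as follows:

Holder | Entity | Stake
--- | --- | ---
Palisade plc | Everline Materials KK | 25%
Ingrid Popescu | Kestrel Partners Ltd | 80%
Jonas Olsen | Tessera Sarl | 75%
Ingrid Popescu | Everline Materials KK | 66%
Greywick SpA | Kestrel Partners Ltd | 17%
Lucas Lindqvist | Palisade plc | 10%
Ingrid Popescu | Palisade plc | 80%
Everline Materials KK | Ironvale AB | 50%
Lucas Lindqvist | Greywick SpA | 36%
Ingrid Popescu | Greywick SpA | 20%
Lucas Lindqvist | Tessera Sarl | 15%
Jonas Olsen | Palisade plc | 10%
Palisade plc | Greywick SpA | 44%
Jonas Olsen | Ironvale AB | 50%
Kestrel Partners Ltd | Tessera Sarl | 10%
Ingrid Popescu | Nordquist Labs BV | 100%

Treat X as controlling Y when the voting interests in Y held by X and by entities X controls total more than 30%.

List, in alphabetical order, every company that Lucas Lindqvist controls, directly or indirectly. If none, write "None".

Lucas holds 36% of Greywick, so Lucas controls Greywick.
No other company's threshold is met.

Greywick SpA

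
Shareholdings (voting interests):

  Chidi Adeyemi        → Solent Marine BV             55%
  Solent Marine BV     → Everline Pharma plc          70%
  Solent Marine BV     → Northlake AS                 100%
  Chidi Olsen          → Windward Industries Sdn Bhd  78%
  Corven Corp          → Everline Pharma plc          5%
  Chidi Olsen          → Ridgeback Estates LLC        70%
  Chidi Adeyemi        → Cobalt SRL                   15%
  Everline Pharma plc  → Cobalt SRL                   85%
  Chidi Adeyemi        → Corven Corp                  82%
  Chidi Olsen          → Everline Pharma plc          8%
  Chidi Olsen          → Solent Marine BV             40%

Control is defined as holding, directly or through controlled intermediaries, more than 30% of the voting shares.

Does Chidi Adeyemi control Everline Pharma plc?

Yes

Chidi Adeyemi holds 55% of Solent, so Chidi Adeyemi controls Solent.
Chidi Adeyemi holds 82% of Corven, so Chidi Adeyemi controls Corven.
Corven and Solent together hold 5% + 70% = 75% of Everline, so Chidi Adeyemi controls Everline.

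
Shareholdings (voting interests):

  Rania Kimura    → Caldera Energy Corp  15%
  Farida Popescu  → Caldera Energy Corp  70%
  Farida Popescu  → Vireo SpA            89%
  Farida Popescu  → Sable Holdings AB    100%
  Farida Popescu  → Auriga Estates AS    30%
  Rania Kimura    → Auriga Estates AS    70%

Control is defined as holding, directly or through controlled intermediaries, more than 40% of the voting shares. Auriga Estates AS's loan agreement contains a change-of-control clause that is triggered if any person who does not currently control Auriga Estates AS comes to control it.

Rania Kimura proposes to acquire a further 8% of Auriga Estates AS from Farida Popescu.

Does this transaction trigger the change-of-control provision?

The purchase adds only to Rania's holdings (Farida's stake shrinks), so Rania is the only person who could newly come to control Auriga.
Rania holds 70% of Auriga, so Rania controls Auriga.
So Rania already controls Auriga before the transaction.
After the purchase, Rania's direct stake in Auriga rises to 70% + 8% = 78%, and Farida's stake falls to 22%.
Rania controlled Auriga already, so this is not a new person acquiring control; every other person's position is unchanged or reduced.
No new person acquires control, so the clause is not triggered.

No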